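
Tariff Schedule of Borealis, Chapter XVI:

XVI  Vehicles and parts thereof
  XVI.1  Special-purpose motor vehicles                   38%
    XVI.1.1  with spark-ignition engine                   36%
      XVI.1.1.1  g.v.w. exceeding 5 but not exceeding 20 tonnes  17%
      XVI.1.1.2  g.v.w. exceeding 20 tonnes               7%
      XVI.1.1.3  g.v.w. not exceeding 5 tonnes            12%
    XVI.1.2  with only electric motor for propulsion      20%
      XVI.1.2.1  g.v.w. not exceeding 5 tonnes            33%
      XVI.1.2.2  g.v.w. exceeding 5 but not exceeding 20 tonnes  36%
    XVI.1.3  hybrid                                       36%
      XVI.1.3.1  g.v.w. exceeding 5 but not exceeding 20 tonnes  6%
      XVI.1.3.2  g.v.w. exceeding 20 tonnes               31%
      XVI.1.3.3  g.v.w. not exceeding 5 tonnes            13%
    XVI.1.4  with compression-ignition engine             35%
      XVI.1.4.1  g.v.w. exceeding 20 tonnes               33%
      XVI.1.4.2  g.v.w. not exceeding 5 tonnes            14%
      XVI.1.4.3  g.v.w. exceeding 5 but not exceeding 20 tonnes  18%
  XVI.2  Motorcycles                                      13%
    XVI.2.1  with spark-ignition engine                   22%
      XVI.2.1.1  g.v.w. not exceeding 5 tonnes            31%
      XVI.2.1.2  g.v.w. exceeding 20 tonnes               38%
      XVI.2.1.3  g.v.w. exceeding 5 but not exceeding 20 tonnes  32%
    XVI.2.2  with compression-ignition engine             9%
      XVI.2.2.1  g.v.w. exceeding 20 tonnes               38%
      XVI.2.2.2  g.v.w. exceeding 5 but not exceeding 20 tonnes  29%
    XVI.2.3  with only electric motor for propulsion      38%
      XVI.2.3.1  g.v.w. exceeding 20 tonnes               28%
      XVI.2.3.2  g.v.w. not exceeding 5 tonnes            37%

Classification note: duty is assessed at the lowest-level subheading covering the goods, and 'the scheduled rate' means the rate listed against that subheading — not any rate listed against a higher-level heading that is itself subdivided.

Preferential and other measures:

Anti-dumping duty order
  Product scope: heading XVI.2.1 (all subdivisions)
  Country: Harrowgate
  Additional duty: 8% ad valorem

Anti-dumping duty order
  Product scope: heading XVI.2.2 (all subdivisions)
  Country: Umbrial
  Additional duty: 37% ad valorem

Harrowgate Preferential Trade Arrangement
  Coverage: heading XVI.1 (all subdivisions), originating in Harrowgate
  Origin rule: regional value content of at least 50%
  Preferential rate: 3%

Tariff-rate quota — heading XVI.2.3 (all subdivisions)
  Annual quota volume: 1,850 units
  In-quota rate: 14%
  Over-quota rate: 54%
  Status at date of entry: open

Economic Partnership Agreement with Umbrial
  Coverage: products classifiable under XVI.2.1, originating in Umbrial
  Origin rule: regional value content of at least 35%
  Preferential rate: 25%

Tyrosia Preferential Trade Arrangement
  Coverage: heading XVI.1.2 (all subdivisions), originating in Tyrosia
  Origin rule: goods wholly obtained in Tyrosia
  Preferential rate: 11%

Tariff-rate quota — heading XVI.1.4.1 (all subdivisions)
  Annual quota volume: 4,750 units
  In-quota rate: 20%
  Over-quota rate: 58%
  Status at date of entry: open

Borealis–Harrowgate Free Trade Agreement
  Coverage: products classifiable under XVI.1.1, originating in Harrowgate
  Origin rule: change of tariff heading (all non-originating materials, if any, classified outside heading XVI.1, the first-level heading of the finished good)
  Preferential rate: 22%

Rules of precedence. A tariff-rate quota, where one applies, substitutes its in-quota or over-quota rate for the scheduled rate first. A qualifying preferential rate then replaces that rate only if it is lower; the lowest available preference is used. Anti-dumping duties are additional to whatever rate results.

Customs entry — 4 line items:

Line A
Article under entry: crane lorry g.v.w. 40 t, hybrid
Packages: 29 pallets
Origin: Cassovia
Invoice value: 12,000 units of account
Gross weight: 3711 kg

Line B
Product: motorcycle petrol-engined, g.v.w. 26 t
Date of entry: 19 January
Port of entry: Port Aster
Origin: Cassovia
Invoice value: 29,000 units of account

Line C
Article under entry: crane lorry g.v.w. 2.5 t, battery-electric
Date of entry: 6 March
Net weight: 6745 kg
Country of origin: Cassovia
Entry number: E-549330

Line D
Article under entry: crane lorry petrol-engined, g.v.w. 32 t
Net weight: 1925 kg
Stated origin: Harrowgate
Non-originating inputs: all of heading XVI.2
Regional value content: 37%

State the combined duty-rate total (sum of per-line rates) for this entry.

Line A: crane lorry → XVI.1; hybrid → XVI.1.3; g.v.w. 40 t → XVI.1.3.2. Scheduled 31%. No special measure applies. → 31%.
Line B: motorcycle → XVI.2; petrol-engined → XVI.2.1; g.v.w. 26 t → XVI.2.1.2. Scheduled 38%. No special measure applies. → 38%.
Line C: crane lorry → XVI.1; battery-electric → XVI.1.2; g.v.w. 2.5 t → XVI.1.2.1. Scheduled 33%. No special measure applies. → 33%.
Line D: crane lorry → XVI.1; petrol-engined → XVI.1.1; g.v.w. 32 t → XVI.1.1.2. Scheduled 7%. Harrowgate agreement on XVI.1: RVC < 50%; Harrowgate agreement on XVI.1.1: CTH met → 22% available; preference 22% not lower than 7% → no reduction. → 7%.
Sum: 31% + 38% + 33% + 7% = 109%.

109%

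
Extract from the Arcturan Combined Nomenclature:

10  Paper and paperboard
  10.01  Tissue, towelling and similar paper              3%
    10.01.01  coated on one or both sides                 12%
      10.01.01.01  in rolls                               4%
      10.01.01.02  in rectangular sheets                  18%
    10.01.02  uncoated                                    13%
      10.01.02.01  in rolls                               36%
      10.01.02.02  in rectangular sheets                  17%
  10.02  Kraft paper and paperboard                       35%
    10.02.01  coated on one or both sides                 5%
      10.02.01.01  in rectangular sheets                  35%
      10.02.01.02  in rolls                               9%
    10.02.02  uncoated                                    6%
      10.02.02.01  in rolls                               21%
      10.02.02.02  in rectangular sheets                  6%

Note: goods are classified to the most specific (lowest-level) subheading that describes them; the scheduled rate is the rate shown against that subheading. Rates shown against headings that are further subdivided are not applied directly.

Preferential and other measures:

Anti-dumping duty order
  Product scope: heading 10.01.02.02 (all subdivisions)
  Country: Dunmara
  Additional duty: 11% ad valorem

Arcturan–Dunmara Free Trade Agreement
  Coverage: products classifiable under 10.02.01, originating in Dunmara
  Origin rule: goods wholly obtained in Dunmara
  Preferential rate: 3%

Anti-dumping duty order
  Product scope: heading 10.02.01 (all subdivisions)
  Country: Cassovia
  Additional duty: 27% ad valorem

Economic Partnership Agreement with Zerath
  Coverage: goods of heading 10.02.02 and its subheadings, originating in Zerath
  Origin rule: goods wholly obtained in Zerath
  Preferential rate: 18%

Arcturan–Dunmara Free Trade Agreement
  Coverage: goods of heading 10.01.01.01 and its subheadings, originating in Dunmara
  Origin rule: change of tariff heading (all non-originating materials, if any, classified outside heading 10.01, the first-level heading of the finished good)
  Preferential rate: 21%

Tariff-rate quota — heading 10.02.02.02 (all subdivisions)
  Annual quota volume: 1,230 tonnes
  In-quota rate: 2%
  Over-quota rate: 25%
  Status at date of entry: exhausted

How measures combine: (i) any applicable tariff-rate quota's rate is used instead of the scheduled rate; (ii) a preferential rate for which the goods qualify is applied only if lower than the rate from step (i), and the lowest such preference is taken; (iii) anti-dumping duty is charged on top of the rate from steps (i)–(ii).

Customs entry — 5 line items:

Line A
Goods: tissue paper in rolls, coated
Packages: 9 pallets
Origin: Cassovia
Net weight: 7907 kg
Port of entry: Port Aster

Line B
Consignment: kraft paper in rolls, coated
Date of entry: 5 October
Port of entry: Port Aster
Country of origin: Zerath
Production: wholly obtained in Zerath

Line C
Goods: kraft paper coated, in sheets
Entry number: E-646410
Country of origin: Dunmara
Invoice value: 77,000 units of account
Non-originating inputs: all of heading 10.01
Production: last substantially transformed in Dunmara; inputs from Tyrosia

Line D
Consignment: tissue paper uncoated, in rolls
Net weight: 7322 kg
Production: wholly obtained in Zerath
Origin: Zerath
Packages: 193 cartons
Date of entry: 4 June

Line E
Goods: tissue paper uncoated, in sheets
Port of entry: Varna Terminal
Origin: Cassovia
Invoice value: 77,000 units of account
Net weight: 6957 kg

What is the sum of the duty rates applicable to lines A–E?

101%

Line A: tissue paper → 10.01; coated → 10.01.01; in rolls → 10.01.01.01. Scheduled 4%. No special measure applies. → 4%.
Line B: kraft paper → 10.02; coated → 10.02.01; in rolls → 10.02.01.02. Scheduled 9%. Zerath agreement on 10.02.02: 10.02.01.02 not covered. → 9%.
Line C: kraft paper → 10.02; coated → 10.02.01; in sheets → 10.02.01.01. Scheduled 35%. Dunmara agreement on 10.02.01: not wholly obtained; Dunmara agreement on 10.01.01.01: 10.02.01.01 not covered. → 35%.
Line D: tissue paper → 10.01; uncoated → 10.01.02; in rolls → 10.01.02.01. Scheduled 36%. Zerath agreement on 10.02.02: 10.01.02.01 not covered. → 36%.
Line E: tissue paper → 10.01; uncoated → 10.01.02; in sheets → 10.01.02.02. Scheduled 17%. No special measure applies. → 17%.
Sum: 4% + 9% + 35% + 36% + 17% = 101%.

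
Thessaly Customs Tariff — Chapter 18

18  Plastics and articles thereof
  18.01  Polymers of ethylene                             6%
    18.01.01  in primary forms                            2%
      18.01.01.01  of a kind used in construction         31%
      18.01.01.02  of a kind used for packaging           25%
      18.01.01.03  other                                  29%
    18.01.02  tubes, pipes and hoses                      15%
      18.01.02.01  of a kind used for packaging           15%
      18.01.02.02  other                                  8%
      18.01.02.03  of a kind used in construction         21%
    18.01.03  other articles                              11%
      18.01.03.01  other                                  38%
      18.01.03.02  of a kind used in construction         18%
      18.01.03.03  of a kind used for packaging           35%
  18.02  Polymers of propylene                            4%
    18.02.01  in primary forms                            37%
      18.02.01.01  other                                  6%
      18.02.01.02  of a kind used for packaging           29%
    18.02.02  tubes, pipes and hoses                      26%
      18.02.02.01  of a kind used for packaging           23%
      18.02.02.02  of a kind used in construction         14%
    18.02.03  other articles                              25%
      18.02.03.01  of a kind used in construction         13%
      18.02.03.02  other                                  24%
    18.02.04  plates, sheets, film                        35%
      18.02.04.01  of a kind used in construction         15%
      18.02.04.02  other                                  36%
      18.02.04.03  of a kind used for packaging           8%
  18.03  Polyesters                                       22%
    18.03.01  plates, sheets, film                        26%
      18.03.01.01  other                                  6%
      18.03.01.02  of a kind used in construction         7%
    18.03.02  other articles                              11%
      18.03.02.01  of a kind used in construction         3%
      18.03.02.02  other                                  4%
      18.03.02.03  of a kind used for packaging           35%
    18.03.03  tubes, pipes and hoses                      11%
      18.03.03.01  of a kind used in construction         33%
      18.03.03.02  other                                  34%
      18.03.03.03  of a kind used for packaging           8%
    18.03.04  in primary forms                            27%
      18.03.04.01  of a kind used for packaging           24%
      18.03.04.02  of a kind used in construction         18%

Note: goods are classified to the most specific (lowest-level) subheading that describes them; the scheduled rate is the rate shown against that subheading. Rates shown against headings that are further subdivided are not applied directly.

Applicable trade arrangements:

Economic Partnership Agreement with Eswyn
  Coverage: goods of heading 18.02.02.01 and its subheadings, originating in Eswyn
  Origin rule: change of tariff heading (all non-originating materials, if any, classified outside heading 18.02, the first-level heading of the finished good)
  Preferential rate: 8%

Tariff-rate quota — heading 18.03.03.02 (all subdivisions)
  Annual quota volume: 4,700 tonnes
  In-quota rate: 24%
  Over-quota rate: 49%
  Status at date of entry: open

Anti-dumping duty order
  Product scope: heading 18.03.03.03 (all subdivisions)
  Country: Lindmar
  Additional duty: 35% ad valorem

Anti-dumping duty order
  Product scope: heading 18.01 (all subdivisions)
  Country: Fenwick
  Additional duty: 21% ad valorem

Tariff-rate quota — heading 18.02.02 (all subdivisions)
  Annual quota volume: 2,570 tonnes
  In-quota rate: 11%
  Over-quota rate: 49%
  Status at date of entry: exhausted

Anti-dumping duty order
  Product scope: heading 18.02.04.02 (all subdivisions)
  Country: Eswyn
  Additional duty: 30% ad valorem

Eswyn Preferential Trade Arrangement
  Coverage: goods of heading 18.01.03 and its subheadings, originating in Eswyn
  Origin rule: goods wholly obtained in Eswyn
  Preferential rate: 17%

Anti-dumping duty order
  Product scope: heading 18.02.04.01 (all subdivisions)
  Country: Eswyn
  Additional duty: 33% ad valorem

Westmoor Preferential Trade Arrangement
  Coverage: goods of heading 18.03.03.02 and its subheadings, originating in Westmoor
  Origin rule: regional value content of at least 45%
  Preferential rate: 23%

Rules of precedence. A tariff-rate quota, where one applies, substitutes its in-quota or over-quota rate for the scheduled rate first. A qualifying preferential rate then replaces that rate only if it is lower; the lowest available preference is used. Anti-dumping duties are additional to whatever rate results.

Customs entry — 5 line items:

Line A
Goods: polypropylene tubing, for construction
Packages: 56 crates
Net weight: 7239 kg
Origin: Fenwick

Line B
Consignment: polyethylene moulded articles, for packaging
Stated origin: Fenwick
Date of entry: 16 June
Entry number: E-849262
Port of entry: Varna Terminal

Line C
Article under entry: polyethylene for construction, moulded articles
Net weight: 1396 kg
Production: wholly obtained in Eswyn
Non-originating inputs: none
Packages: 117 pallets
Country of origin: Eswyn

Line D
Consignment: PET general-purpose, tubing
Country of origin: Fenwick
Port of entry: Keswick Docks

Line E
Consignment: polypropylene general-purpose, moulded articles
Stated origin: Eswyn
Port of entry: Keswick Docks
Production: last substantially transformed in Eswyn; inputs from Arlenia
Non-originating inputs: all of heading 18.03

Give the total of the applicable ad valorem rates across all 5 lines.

170%

Line A: polypropylene → 18.02; tubing → 18.02.02; for construction → 18.02.02.02. Scheduled 14%. quota on 18.02.02 exhausted → over-quota 49%. → 49%.
Line B: polyethylene → 18.01; moulded articles → 18.01.03; for packaging → 18.01.03.03. Scheduled 35%. anti-dumping (Fenwick, 18.01): +21%; total 35% + 21% = 56%. → 56%.
Line C: polyethylene → 18.01; moulded articles → 18.01.03; for construction → 18.01.03.02. Scheduled 18%. Eswyn agreement on 18.02.02.01: 18.01.03.02 not covered; Eswyn agreement on 18.01.03: wholly obtained → 17% available; preferential 17%. → 17%.
Line D: PET → 18.03; tubing → 18.03.03; general-purpose → 18.03.03.02. Scheduled 34%. quota on 18.03.03.02 open → in-quota 24%. → 24%.
Line E: polypropylene → 18.02; moulded articles → 18.02.03; general-purpose → 18.02.03.02. Scheduled 24%. Eswyn agreement on 18.02.02.01: 18.02.03.02 not covered; Eswyn agreement on 18.01.03: 18.02.03.02 not covered. → 24%.
Sum: 49% + 56% + 17% + 24% + 24% = 170%.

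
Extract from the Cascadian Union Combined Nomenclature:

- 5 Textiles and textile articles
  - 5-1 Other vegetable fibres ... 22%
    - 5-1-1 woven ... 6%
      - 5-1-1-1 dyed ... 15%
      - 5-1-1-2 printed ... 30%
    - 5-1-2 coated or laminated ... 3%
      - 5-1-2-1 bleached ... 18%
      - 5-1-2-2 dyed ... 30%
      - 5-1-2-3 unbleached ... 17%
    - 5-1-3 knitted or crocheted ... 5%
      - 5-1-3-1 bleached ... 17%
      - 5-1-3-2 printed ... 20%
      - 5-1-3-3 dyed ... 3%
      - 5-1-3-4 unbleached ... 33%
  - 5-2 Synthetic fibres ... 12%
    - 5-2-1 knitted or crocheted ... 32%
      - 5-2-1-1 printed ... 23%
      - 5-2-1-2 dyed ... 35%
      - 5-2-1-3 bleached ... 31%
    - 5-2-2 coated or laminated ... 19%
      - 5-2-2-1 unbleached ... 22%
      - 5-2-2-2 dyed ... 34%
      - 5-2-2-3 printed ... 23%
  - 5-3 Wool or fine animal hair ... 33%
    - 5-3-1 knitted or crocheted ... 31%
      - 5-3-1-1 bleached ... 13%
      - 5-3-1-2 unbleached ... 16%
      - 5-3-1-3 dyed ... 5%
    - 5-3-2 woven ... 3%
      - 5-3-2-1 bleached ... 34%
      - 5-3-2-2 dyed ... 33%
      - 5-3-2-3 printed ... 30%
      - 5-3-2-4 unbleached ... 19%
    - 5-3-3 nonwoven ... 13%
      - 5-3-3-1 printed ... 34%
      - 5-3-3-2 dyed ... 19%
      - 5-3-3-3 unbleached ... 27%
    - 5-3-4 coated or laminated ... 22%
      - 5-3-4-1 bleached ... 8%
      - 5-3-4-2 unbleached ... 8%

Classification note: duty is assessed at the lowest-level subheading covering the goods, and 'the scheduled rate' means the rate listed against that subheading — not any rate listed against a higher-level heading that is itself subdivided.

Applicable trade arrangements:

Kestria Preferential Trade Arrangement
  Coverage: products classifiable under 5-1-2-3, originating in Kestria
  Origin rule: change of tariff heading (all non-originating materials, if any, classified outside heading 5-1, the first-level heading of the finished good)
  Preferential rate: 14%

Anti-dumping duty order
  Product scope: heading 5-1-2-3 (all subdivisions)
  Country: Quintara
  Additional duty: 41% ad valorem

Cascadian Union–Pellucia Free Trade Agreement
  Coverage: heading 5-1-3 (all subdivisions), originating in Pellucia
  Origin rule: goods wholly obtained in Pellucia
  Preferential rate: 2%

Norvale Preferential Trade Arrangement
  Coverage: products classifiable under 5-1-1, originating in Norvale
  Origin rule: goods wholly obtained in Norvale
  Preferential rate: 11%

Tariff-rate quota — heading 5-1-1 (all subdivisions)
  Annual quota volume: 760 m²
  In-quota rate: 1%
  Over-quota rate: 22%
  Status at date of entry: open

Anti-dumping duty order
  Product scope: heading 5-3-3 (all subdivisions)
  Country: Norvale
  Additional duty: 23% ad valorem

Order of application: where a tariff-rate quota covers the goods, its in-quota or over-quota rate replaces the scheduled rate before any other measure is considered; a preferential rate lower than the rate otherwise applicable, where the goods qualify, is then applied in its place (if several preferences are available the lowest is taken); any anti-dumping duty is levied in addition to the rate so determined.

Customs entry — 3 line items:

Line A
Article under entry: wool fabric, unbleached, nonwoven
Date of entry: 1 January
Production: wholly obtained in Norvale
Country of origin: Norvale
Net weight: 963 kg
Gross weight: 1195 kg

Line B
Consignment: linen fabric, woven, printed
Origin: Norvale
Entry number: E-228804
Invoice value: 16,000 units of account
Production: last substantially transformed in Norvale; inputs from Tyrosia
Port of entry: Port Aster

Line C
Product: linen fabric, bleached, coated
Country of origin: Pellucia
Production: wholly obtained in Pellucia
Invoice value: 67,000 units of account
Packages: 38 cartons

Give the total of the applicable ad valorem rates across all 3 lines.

Line A: wool → 5-3; nonwoven → 5-3-3; unbleached → 5-3-3-3. Scheduled 27%. Norvale agreement on 5-1-1: 5-3-3-3 not covered; anti-dumping (Norvale, 5-3-3): +23%; total 27% + 23% = 50%. → 50%.
Line B: linen → 5-1; woven → 5-1-1; printed → 5-1-1-2. Scheduled 30%. quota on 5-1-1 open → in-quota 1%; Norvale agreement on 5-1-1: not wholly obtained. → 1%.
Line C: linen → 5-1; coated → 5-1-2; bleached → 5-1-2-1. Scheduled 18%. Pellucia agreement on 5-1-3: 5-1-2-1 not covered. → 18%.
Sum: 50% + 1% + 18% = 69%.

69%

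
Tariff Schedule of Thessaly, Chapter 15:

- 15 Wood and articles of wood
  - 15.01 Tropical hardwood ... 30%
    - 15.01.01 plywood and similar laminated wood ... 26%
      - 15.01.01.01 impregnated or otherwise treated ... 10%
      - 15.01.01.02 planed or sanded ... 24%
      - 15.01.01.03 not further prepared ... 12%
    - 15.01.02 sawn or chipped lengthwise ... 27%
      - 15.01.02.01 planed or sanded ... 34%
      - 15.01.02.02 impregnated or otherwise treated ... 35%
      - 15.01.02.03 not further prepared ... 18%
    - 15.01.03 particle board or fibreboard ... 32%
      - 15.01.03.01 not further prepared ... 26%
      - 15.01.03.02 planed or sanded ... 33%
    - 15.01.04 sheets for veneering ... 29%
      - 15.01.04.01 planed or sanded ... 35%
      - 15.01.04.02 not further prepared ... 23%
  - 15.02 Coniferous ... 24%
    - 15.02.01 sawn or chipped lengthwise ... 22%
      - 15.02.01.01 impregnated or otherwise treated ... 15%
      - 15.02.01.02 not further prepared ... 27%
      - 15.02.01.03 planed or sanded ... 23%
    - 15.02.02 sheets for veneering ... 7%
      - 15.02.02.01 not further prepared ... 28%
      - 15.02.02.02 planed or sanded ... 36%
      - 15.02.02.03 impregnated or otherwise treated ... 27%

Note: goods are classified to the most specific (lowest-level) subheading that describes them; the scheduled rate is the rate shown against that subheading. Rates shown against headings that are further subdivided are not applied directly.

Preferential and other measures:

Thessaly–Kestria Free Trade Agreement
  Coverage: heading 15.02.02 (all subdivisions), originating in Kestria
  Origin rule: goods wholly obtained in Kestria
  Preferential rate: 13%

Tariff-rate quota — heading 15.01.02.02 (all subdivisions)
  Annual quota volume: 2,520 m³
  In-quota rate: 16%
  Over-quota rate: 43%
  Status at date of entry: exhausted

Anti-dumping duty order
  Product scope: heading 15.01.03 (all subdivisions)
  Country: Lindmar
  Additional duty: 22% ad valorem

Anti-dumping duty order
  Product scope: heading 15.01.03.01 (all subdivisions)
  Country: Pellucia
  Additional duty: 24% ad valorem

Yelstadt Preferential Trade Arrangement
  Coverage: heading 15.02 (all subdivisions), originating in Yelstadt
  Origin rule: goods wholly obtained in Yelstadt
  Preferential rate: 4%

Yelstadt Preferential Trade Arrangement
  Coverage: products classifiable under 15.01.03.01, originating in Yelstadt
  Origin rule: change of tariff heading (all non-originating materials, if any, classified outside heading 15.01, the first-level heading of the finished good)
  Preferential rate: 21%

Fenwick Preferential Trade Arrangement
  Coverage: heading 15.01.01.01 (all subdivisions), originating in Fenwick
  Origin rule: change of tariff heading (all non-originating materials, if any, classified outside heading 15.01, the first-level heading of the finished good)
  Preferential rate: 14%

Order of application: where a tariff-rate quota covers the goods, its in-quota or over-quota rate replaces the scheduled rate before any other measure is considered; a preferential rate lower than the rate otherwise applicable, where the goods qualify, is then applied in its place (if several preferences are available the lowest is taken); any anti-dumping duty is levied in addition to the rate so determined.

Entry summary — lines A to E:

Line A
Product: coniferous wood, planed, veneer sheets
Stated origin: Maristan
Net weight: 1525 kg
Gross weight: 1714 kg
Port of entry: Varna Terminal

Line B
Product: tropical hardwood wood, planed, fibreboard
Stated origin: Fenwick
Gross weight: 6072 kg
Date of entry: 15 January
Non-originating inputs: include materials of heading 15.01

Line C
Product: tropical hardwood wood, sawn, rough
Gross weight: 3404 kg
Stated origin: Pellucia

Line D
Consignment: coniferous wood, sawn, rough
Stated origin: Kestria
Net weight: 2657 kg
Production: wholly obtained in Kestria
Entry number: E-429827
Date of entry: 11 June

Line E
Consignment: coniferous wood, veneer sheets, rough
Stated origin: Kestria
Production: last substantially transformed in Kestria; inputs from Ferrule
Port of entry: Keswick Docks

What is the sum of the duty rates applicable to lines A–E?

Line A: coniferous → 15.02; veneer sheets → 15.02.02; planed → 15.02.02.02. Scheduled 36%. No special measure applies. → 36%.
Line B: tropical hardwood → 15.01; fibreboard → 15.01.03; planed → 15.01.03.02. Scheduled 33%. Fenwick agreement on 15.01.01.01: 15.01.03.02 not covered. → 33%.
Line C: tropical hardwood → 15.01; sawn → 15.01.02; rough → 15.01.02.03. Scheduled 18%. No special measure applies. → 18%.
Line D: coniferous → 15.02; sawn → 15.02.01; rough → 15.02.01.02. Scheduled 27%. Kestria agreement on 15.02.02: 15.02.01.02 not covered. → 27%.
Line E: coniferous → 15.02; veneer sheets → 15.02.02; rough → 15.02.02.01. Scheduled 28%. Kestria agreement on 15.02.02: not wholly obtained. → 28%.
Sum: 36% + 33% + 18% + 27% + 28% = 142%.

142%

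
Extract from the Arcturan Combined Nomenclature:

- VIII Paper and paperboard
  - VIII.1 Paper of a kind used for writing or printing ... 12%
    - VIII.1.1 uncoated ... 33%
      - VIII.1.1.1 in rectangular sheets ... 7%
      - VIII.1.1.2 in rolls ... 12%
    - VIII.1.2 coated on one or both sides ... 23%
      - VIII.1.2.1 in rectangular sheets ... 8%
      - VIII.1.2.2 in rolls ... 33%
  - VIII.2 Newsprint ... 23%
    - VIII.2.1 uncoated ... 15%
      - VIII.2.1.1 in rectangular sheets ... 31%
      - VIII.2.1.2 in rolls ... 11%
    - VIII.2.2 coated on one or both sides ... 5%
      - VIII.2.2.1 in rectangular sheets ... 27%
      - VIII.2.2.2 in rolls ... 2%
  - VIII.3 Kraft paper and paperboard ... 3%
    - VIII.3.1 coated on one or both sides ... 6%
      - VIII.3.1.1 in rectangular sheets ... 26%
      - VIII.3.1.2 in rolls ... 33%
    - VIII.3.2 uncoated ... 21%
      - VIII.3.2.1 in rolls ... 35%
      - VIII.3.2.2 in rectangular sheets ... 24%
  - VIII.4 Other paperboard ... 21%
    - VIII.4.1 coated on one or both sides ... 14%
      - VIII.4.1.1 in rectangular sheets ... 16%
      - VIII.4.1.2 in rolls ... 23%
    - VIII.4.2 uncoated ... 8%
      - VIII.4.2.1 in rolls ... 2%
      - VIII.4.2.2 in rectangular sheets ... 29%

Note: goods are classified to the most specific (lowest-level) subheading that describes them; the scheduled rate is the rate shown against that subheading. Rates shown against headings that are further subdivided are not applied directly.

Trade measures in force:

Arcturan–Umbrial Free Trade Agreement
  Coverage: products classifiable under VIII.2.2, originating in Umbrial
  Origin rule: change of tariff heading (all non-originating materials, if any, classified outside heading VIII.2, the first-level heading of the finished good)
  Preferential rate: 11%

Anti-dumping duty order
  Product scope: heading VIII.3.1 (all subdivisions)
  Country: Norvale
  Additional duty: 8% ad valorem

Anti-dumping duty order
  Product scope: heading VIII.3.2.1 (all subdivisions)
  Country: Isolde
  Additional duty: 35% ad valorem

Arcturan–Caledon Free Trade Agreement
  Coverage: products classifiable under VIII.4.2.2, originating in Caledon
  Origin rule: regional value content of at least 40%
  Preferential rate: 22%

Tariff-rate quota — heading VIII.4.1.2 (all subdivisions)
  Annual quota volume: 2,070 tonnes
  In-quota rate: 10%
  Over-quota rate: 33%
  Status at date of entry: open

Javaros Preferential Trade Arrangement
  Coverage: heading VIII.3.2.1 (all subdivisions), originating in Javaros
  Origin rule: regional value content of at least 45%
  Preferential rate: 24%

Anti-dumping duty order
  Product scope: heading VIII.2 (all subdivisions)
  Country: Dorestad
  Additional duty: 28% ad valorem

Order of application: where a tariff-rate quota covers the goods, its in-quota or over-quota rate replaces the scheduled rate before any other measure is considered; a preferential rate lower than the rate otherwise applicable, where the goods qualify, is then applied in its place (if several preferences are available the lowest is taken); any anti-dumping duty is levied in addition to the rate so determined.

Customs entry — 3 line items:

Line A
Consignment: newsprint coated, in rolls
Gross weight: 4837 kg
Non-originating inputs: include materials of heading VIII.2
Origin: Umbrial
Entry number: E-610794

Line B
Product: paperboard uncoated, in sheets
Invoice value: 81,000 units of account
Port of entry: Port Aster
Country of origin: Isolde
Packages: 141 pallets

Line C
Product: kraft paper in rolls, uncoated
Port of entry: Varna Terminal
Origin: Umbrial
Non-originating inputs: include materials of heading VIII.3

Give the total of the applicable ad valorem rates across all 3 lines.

Line A: newsprint → VIII.2; coated → VIII.2.2; in rolls → VIII.2.2.2. Scheduled 2%. Umbrial agreement on VIII.2.2: CTH not met. → 2%.
Line B: paperboard → VIII.4; uncoated → VIII.4.2; in sheets → VIII.4.2.2. Scheduled 29%. No special measure applies. → 29%.
Line C: kraft paper → VIII.3; uncoated → VIII.3.2; in rolls → VIII.3.2.1. Scheduled 35%. Umbrial agreement on VIII.2.2: VIII.3.2.1 not covered. → 35%.
Sum: 2% + 29% + 35% = 66%.

66%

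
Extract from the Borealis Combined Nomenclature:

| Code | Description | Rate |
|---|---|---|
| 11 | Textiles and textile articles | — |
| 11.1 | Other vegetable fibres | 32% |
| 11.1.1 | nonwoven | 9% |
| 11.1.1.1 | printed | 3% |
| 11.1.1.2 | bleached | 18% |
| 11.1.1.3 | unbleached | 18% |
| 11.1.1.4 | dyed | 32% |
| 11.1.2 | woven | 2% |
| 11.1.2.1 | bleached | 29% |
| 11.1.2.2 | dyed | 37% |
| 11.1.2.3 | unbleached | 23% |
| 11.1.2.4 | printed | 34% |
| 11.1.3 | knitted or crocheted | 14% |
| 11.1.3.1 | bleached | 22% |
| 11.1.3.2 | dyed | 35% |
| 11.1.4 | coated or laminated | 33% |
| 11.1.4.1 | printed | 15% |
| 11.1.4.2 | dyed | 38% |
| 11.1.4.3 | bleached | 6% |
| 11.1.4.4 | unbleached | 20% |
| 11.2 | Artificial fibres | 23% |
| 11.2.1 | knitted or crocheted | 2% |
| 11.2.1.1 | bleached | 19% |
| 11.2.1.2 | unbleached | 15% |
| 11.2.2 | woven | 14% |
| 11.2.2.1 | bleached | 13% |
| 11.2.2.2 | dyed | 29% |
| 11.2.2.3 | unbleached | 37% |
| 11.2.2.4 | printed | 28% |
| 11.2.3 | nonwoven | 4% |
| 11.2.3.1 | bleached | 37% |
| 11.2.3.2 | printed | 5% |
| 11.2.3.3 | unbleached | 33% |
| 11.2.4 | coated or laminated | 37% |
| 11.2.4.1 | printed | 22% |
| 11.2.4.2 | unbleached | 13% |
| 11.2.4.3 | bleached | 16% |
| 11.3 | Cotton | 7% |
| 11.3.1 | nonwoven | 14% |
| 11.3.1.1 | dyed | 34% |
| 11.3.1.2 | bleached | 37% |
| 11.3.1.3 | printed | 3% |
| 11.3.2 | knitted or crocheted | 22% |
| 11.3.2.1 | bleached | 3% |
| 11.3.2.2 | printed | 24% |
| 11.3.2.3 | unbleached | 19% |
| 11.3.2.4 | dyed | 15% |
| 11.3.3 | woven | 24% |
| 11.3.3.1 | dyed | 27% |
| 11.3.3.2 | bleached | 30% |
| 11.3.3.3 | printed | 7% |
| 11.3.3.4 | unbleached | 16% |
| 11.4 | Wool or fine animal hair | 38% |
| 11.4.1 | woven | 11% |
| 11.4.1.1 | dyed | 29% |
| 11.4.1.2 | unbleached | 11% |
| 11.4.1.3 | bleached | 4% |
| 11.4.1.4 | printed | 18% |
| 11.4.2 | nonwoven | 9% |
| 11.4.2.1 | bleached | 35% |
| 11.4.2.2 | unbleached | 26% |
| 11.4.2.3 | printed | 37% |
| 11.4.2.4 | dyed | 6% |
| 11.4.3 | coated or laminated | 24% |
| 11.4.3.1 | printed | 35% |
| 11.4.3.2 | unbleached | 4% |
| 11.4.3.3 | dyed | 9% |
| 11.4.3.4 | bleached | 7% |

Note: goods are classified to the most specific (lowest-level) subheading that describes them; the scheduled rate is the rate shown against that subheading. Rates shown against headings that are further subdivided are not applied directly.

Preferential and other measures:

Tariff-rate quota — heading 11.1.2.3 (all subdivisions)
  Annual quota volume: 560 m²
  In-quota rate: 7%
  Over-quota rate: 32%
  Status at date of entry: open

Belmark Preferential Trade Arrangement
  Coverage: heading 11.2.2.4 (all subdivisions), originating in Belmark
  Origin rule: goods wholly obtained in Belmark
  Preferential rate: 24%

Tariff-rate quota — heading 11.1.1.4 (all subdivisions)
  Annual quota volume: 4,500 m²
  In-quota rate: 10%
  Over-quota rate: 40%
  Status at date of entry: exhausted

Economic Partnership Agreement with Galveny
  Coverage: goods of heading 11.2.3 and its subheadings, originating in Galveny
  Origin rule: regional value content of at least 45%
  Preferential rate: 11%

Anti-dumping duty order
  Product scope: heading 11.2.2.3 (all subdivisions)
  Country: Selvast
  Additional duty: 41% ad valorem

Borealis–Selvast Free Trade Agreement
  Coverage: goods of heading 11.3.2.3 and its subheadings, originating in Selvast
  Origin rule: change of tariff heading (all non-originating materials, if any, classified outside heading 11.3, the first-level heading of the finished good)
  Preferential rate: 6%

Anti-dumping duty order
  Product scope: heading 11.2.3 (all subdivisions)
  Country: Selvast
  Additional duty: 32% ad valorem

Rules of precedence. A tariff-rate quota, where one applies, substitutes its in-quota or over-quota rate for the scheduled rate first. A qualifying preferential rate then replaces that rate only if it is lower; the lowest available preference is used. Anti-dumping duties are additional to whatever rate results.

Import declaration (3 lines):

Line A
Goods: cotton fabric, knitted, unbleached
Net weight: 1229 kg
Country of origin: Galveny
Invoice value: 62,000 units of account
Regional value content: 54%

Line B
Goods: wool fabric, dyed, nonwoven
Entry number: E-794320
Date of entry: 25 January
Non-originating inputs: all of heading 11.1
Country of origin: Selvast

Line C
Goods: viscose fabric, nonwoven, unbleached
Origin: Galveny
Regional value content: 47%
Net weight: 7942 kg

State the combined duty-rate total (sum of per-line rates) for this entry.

Line A: cotton → 11.3; knitted → 11.3.2; unbleached → 11.3.2.3. Scheduled 19%. Galveny agreement on 11.2.3: 11.3.2.3 not covered. → 19%.
Line B: wool → 11.4; nonwoven → 11.4.2; dyed → 11.4.2.4. Scheduled 6%. Selvast agreement on 11.3.2.3: 11.4.2.4 not covered. → 6%.
Line C: viscose → 11.2; nonwoven → 11.2.3; unbleached → 11.2.3.3. Scheduled 33%. Galveny agreement on 11.2.3: RVC ≥ 45% → 11% available; preferential 11%. → 11%.
Sum: 19% + 6% + 11% = 36%.

36%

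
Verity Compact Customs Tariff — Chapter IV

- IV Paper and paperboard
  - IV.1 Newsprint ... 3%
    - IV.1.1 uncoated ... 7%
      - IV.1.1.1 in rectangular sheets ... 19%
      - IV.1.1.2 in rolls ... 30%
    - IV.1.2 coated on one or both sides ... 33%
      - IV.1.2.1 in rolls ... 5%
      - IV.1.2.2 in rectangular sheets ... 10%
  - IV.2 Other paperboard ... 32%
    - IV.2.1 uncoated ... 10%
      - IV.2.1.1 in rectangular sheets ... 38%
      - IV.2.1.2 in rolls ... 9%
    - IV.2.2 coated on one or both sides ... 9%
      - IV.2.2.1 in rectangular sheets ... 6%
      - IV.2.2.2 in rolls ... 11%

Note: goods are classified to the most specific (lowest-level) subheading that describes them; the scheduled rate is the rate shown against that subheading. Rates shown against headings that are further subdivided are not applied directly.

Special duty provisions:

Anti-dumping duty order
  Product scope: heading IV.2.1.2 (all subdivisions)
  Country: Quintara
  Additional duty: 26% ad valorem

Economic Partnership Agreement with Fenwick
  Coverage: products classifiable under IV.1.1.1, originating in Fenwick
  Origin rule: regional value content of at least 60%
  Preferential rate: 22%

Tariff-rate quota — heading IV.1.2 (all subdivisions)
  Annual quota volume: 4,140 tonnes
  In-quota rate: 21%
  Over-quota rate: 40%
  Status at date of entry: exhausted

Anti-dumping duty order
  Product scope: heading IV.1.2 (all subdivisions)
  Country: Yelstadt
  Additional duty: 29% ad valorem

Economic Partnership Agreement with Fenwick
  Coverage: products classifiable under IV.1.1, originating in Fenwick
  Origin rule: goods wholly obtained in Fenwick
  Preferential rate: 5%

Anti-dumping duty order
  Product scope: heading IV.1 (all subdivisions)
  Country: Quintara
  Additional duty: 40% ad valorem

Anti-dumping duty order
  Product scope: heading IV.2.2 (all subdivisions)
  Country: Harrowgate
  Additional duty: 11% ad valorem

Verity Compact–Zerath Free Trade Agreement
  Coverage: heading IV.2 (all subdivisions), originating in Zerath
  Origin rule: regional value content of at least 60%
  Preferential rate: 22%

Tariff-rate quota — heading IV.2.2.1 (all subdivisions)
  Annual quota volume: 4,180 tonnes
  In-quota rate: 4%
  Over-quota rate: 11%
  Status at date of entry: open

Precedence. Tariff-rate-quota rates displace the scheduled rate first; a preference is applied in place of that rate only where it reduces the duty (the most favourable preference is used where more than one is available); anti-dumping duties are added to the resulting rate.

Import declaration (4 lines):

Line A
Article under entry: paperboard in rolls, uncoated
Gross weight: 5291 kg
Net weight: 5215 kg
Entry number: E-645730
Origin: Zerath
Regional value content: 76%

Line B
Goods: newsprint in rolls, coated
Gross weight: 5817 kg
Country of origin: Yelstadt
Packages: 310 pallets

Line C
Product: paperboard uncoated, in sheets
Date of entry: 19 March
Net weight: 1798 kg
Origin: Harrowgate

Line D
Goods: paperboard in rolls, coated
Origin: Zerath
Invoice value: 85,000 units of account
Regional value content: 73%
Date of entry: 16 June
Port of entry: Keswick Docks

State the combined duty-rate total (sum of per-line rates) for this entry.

127%

Line A: paperboard → IV.2; uncoated → IV.2.1; in rolls → IV.2.1.2. Scheduled 9%. Zerath agreement on IV.2: RVC ≥ 60% → 22% available; preference 22% not lower than 9% → no reduction. → 9%.
Line B: newsprint → IV.1; coated → IV.1.2; in rolls → IV.1.2.1. Scheduled 5%. quota on IV.1.2 exhausted → over-quota 40%; anti-dumping (Yelstadt, IV.1.2): +29%; total 40% + 29% = 69%. → 69%.
Line C: paperboard → IV.2; uncoated → IV.2.1; in sheets → IV.2.1.1. Scheduled 38%. No special measure applies. → 38%.
Line D: paperboard → IV.2; coated → IV.2.2; in rolls → IV.2.2.2. Scheduled 11%. Zerath agreement on IV.2: RVC ≥ 60% → 22% available; preference 22% not lower than 11% → no reduction. → 11%.
Sum: 9% + 69% + 38% + 11% = 127%.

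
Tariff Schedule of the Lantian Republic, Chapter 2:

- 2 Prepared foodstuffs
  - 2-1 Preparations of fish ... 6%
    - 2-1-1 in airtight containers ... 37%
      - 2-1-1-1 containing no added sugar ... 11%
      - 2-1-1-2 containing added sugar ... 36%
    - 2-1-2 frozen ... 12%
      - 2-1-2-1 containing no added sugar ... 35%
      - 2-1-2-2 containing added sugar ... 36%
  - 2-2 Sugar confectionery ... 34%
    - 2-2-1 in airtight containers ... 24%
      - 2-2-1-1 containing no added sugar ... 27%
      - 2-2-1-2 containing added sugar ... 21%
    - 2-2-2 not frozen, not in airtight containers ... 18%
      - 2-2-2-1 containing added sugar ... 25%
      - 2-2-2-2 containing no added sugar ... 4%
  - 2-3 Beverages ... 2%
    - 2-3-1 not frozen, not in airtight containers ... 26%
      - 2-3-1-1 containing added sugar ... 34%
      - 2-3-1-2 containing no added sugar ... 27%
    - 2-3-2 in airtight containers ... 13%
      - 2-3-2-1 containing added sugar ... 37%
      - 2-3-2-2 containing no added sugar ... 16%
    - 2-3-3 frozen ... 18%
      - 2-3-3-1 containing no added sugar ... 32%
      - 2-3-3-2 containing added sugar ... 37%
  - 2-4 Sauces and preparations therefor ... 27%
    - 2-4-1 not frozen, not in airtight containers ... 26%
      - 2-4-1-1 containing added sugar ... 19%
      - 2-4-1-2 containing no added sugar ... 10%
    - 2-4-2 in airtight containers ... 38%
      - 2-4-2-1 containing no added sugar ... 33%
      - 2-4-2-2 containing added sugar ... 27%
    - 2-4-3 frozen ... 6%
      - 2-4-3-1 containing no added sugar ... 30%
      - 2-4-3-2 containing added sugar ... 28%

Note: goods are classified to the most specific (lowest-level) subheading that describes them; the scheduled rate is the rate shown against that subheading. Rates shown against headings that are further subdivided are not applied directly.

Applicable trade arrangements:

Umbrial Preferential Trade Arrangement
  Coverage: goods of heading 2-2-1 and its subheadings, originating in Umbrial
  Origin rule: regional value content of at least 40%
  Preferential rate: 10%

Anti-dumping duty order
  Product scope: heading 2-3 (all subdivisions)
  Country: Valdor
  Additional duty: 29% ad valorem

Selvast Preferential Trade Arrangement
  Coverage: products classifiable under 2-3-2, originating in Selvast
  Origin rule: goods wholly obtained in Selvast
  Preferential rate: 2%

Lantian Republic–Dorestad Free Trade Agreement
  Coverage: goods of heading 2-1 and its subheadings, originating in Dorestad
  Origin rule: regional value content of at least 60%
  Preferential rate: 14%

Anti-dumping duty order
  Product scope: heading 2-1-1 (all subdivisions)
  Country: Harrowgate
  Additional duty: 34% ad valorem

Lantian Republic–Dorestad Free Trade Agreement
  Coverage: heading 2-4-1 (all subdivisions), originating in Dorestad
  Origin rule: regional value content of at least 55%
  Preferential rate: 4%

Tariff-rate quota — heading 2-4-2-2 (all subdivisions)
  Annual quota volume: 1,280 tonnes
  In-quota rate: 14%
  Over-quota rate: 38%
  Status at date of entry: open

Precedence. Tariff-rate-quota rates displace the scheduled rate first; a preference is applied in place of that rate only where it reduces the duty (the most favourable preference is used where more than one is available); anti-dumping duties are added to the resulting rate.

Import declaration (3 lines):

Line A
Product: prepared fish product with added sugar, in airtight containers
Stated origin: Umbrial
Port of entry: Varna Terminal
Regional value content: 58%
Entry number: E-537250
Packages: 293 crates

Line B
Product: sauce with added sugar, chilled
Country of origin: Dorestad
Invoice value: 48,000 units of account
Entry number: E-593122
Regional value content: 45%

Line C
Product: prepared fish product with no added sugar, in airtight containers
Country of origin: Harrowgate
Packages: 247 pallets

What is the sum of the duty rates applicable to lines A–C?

100%

Line A: prepared fish product → 2-1; in airtight containers → 2-1-1; with added sugar → 2-1-1-2. Scheduled 36%. Umbrial agreement on 2-2-1: 2-1-1-2 not covered. → 36%.
Line B: sauce → 2-4; chilled → 2-4-1; with added sugar → 2-4-1-1. Scheduled 19%. Dorestad agreement on 2-1: 2-4-1-1 not covered; Dorestad agreement on 2-4-1: RVC < 55%. → 19%.
Line C: prepared fish product → 2-1; in airtight containers → 2-1-1; with no added sugar → 2-1-1-1. Scheduled 11%. anti-dumping (Harrowgate, 2-1-1): +34%; total 11% + 34% = 45%. → 45%.
Sum: 36% + 19% + 45% = 100%.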